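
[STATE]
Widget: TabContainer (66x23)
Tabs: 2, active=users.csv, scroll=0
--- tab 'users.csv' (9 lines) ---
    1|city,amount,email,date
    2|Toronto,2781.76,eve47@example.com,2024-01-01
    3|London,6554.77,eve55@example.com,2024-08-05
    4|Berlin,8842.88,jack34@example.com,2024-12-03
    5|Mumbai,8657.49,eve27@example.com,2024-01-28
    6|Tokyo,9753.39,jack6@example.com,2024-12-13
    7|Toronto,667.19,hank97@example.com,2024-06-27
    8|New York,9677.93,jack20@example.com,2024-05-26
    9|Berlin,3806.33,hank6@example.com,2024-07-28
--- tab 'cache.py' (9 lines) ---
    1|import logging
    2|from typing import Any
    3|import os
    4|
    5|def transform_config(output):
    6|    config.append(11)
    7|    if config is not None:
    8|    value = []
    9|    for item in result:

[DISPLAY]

[users.csv]│ cache.py                                             
──────────────────────────────────────────────────────────────────
city,amount,email,date                                            
Toronto,2781.76,eve47@example.com,2024-01-01                      
London,6554.77,eve55@example.com,2024-08-05                       
Berlin,8842.88,jack34@example.com,2024-12-03                      
Mumbai,8657.49,eve27@example.com,2024-01-28                       
Tokyo,9753.39,jack6@example.com,2024-12-13                        
Toronto,667.19,hank97@example.com,2024-06-27                      
New York,9677.93,jack20@example.com,2024-05-26                    
Berlin,3806.33,hank6@example.com,2024-07-28                       
                                                                  
                                                                  
                                                                  
                                                                  
                                                                  
                                                                  
                                                                  
                                                                  
                                                                  
                                                                  
                                                                  
                                                                  


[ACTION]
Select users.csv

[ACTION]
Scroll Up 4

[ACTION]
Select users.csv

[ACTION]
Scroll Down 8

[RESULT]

[users.csv]│ cache.py                                             
──────────────────────────────────────────────────────────────────
Berlin,3806.33,hank6@example.com,2024-07-28                       
                                                                  
                                                                  
                                                                  
                                                                  
                                                                  
                                                                  
                                                                  
                                                                  
                                                                  
                                                                  
                                                                  
                                                                  
                                                                  
                                                                  
                                                                  
                                                                  
                                                                  
                                                                  
                                                                  
                                                                  


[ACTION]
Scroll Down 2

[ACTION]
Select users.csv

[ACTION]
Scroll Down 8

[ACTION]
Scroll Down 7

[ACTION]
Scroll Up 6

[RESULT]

[users.csv]│ cache.py                                             
──────────────────────────────────────────────────────────────────
London,6554.77,eve55@example.com,2024-08-05                       
Berlin,8842.88,jack34@example.com,2024-12-03                      
Mumbai,8657.49,eve27@example.com,2024-01-28                       
Tokyo,9753.39,jack6@example.com,2024-12-13                        
Toronto,667.19,hank97@example.com,2024-06-27                      
New York,9677.93,jack20@example.com,2024-05-26                    
Berlin,3806.33,hank6@example.com,2024-07-28                       
                                                                  
                                                                  
                                                                  
                                                                  
                                                                  
                                                                  
                                                                  
                                                                  
                                                                  
                                                                  
                                                                  
                                                                  
                                                                  
                                                                  


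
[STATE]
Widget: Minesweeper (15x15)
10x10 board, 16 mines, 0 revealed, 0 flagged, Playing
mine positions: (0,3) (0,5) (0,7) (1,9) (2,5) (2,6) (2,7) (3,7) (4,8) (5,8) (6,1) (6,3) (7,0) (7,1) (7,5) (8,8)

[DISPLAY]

■■■■■■■■■■     
■■■■■■■■■■     
■■■■■■■■■■     
■■■■■■■■■■     
■■■■■■■■■■     
■■■■■■■■■■     
■■■■■■■■■■     
■■■■■■■■■■     
■■■■■■■■■■     
■■■■■■■■■■     
               
               
               
               
               


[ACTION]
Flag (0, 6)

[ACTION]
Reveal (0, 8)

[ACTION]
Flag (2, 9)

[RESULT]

■■■■■■⚑■2■     
■■■■■■■■■■     
■■■■■■■■■⚑     
■■■■■■■■■■     
■■■■■■■■■■     
■■■■■■■■■■     
■■■■■■■■■■     
■■■■■■■■■■     
■■■■■■■■■■     
■■■■■■■■■■     
               
               
               
               
               


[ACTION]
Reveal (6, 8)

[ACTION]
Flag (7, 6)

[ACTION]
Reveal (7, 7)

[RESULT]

■■■■■■⚑■2■     
■■■■■■■■■■     
■■■■■■■■■⚑     
■■■■■■■■■■     
■■■■■■■■■■     
■■■■■■■■■■     
■■■■■■■■1■     
■■■■■■⚑1■■     
■■■■■■■■■■     
■■■■■■■■■■     
               
               
               
               
               


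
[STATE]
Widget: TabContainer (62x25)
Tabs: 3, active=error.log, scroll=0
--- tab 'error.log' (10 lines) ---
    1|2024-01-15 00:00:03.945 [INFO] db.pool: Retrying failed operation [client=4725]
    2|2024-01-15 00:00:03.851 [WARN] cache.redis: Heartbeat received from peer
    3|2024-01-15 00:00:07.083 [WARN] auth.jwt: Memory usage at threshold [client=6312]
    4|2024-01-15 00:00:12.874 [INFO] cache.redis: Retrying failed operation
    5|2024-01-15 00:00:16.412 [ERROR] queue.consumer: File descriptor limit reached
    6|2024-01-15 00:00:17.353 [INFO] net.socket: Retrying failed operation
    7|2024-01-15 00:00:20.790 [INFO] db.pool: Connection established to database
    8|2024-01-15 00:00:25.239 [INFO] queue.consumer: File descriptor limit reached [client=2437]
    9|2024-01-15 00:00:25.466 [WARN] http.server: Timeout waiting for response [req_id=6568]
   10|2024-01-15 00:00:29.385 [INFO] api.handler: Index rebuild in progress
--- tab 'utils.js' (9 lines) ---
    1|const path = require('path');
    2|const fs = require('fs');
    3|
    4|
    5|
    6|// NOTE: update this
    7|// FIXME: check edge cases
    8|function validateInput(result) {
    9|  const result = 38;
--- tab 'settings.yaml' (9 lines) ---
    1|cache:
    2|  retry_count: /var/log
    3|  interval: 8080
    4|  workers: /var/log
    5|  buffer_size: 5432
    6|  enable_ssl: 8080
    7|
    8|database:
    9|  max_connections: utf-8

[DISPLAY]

[error.log]│ utils.js │ settings.yaml                         
──────────────────────────────────────────────────────────────
2024-01-15 00:00:03.945 [INFO] db.pool: Retrying failed operat
2024-01-15 00:00:03.851 [WARN] cache.redis: Heartbeat received
2024-01-15 00:00:07.083 [WARN] auth.jwt: Memory usage at thres
2024-01-15 00:00:12.874 [INFO] cache.redis: Retrying failed op
2024-01-15 00:00:16.412 [ERROR] queue.consumer: File descripto
2024-01-15 00:00:17.353 [INFO] net.socket: Retrying failed ope
2024-01-15 00:00:20.790 [INFO] db.pool: Connection established
2024-01-15 00:00:25.239 [INFO] queue.consumer: File descriptor
2024-01-15 00:00:25.466 [WARN] http.server: Timeout waiting fo
2024-01-15 00:00:29.385 [INFO] api.handler: Index rebuild in p
                                                              
                                                              
                                                              
                                                              
                                                              
                                                              
                                                              
                                                              
                                                              
                                                              
                                                              
                                                              
                                                              


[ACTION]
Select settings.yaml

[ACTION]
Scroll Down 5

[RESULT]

 error.log │ utils.js │[settings.yaml]                        
──────────────────────────────────────────────────────────────
  enable_ssl: 8080                                            
                                                              
database:                                                     
  max_connections: utf-8                                      
                                                              
                                                              
                                                              
                                                              
                                                              
                                                              
                                                              
                                                              
                                                              
                                                              
                                                              
                                                              
                                                              
                                                              
                                                              
                                                              
                                                              
                                                              
                                                              


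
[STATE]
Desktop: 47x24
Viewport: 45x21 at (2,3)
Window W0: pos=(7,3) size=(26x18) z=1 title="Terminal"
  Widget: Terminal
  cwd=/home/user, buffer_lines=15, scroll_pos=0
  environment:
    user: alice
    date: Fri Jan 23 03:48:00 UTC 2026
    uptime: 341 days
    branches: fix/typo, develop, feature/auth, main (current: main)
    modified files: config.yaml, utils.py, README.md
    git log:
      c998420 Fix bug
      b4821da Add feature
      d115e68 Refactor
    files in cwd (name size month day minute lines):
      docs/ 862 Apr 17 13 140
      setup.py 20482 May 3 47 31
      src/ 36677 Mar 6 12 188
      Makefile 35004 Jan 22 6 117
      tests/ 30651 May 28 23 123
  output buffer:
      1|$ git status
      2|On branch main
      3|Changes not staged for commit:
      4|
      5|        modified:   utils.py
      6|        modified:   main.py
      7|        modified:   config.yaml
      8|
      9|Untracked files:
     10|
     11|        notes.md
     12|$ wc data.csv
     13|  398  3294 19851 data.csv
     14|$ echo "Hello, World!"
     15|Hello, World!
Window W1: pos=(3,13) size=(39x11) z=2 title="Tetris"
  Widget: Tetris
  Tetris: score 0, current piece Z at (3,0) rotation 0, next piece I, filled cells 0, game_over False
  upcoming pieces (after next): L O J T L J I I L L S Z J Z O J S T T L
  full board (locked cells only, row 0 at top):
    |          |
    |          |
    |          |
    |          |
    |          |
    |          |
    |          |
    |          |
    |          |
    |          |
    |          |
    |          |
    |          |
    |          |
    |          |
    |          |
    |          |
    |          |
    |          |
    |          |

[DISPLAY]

     ┏━━━━━━━━━━━━━━━━━━━━━━━━┓              
     ┃ Terminal               ┃              
     ┠────────────────────────┨              
     ┃$ git status            ┃              
     ┃On branch main          ┃              
     ┃Changes not staged for c┃              
     ┃                        ┃              
     ┃        modified:   util┃              
     ┃        modified:   main┃              
     ┃        modified:   conf┃              
 ┏━━━━━━━━━━━━━━━━━━━━━━━━━━━━━━━━━━━━━┓     
 ┃ Tetris                              ┃     
 ┠─────────────────────────────────────┨     
 ┃          │Next:                     ┃     
 ┃          │████                      ┃     
 ┃          │                          ┃     
 ┃          │                          ┃     
 ┃          │                          ┃     
 ┃          │                          ┃     
 ┃          │Score:                    ┃     
 ┗━━━━━━━━━━━━━━━━━━━━━━━━━━━━━━━━━━━━━┛     


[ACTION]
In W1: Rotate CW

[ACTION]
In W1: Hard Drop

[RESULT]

     ┏━━━━━━━━━━━━━━━━━━━━━━━━┓              
     ┃ Terminal               ┃              
     ┠────────────────────────┨              
     ┃$ git status            ┃              
     ┃On branch main          ┃              
     ┃Changes not staged for c┃              
     ┃                        ┃              
     ┃        modified:   util┃              
     ┃        modified:   main┃              
     ┃        modified:   conf┃              
 ┏━━━━━━━━━━━━━━━━━━━━━━━━━━━━━━━━━━━━━┓     
 ┃ Tetris                              ┃     
 ┠─────────────────────────────────────┨     
 ┃          │Next:                     ┃     
 ┃          │  ▒                       ┃     
 ┃          │▒▒▒                       ┃     
 ┃          │                          ┃     
 ┃    ▓     │                          ┃     
 ┃   ▓▓     │                          ┃     
 ┃   ▓      │Score:                    ┃     
 ┗━━━━━━━━━━━━━━━━━━━━━━━━━━━━━━━━━━━━━┛     


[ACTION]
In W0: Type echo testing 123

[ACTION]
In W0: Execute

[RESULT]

     ┏━━━━━━━━━━━━━━━━━━━━━━━━┓              
     ┃ Terminal               ┃              
     ┠────────────────────────┨              
     ┃        modified:   util┃              
     ┃        modified:   main┃              
     ┃        modified:   conf┃              
     ┃                        ┃              
     ┃Untracked files:        ┃              
     ┃                        ┃              
     ┃        notes.md        ┃              
 ┏━━━━━━━━━━━━━━━━━━━━━━━━━━━━━━━━━━━━━┓     
 ┃ Tetris                              ┃     
 ┠─────────────────────────────────────┨     
 ┃          │Next:                     ┃     
 ┃          │  ▒                       ┃     
 ┃          │▒▒▒                       ┃     
 ┃          │                          ┃     
 ┃    ▓     │                          ┃     
 ┃   ▓▓     │                          ┃     
 ┃   ▓      │Score:                    ┃     
 ┗━━━━━━━━━━━━━━━━━━━━━━━━━━━━━━━━━━━━━┛     


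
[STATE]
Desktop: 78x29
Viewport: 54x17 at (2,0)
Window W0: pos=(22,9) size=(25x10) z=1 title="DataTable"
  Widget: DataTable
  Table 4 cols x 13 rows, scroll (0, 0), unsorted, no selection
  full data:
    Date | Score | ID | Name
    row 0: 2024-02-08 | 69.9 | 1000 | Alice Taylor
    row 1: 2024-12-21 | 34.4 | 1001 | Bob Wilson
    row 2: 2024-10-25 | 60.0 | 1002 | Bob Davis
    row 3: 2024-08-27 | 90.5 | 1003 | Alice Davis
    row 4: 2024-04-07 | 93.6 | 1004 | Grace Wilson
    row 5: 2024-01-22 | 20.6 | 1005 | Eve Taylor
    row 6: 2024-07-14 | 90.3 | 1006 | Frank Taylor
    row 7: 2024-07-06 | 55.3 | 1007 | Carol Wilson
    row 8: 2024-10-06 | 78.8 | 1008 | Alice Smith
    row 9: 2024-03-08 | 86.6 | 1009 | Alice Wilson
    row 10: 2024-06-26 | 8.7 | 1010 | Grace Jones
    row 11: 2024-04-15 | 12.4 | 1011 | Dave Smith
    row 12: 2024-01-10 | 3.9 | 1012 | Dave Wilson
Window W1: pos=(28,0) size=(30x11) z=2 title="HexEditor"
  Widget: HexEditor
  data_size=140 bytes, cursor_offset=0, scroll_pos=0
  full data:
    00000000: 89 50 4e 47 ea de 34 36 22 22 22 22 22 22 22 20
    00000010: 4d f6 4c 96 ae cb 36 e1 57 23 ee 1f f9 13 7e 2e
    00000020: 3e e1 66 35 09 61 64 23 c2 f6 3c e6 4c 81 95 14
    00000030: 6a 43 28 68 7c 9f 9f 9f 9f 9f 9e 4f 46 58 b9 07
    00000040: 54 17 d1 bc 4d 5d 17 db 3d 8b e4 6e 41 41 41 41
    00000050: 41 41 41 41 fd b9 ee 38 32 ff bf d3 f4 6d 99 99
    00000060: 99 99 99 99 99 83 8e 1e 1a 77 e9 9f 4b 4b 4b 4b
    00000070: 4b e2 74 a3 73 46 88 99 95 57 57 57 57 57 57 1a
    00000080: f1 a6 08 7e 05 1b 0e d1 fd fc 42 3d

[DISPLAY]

                          ┏━━━━━━━━━━━━━━━━━━━━━━━━━━━
                          ┃ HexEditor                 
                          ┠───────────────────────────
                          ┃00000000  89 50 4e 47 ea de
                          ┃00000010  4d f6 4c 96 ae cb
                          ┃00000020  3e e1 66 35 09 61
                          ┃00000030  6a 43 28 68 7c 9f
                          ┃00000040  54 17 d1 bc 4d 5d
                          ┃00000050  41 41 41 41 fd b9
                    ┏━━━━━┃00000060  99 99 99 99 99 83
                    ┃ Data┗━━━━━━━━━━━━━━━━━━━━━━━━━━━
                    ┠───────────────────────┨         
                    ┃Date      │Score│ID  │N┃         
                    ┃──────────┼─────┼────┼─┃         
                    ┃2024-02-08│69.9 │1000│A┃         
                    ┃2024-12-21│34.4 │1001│B┃         
                    ┃2024-10-25│60.0 │1002│B┃         


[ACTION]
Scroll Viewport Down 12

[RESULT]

                    ┃Date      │Score│ID  │N┃         
                    ┃──────────┼─────┼────┼─┃         
                    ┃2024-02-08│69.9 │1000│A┃         
                    ┃2024-12-21│34.4 │1001│B┃         
                    ┃2024-10-25│60.0 │1002│B┃         
                    ┃2024-08-27│90.5 │1003│A┃         
                    ┗━━━━━━━━━━━━━━━━━━━━━━━┛         
                                                      
                                                      
                                                      
                                                      
                                                      
                                                      
                                                      
                                                      
                                                      
                                                      


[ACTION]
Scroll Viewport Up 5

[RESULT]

                          ┃00000040  54 17 d1 bc 4d 5d
                          ┃00000050  41 41 41 41 fd b9
                    ┏━━━━━┃00000060  99 99 99 99 99 83
                    ┃ Data┗━━━━━━━━━━━━━━━━━━━━━━━━━━━
                    ┠───────────────────────┨         
                    ┃Date      │Score│ID  │N┃         
                    ┃──────────┼─────┼────┼─┃         
                    ┃2024-02-08│69.9 │1000│A┃         
                    ┃2024-12-21│34.4 │1001│B┃         
                    ┃2024-10-25│60.0 │1002│B┃         
                    ┃2024-08-27│90.5 │1003│A┃         
                    ┗━━━━━━━━━━━━━━━━━━━━━━━┛         
                                                      
                                                      
                                                      
                                                      
                                                      


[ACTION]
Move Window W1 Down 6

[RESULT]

                          ┃ HexEditor                 
                          ┠───────────────────────────
                    ┏━━━━━┃00000000  89 50 4e 47 ea de
                    ┃ Data┃00000010  4d f6 4c 96 ae cb
                    ┠─────┃00000020  3e e1 66 35 09 61
                    ┃Date ┃00000030  6a 43 28 68 7c 9f
                    ┃─────┃00000040  54 17 d1 bc 4d 5d
                    ┃2024-┃00000050  41 41 41 41 fd b9
                    ┃2024-┃00000060  99 99 99 99 99 83
                    ┃2024-┗━━━━━━━━━━━━━━━━━━━━━━━━━━━
                    ┃2024-08-27│90.5 │1003│A┃         
                    ┗━━━━━━━━━━━━━━━━━━━━━━━┛         
                                                      
                                                      
                                                      
                                                      
                                                      


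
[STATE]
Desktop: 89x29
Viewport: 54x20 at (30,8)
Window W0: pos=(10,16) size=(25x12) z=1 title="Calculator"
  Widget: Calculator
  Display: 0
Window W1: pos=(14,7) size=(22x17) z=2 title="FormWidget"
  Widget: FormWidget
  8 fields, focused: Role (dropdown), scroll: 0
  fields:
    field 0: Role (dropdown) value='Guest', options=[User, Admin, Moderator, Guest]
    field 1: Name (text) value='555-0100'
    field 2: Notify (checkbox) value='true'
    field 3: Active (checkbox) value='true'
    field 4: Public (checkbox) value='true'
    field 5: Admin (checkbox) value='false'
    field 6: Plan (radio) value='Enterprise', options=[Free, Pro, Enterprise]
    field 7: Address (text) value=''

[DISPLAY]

     ┃                                                
─────┨                                                
Gue▼]┃                                                
555-]┃                                                
x]   ┃                                                
x]   ┃                                                
x]   ┃                                                
 ]   ┃                                                
 ) Fr┃                                                
    ]┃                                                
     ┃                                                
     ┃                                                
     ┃                                                
     ┃                                                
     ┃                                                
━━━━━┛                                                
    ┃                                                 
    ┃                                                 
    ┃                                                 
━━━━┛                                                 


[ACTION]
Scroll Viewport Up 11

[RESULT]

                                                      
                                                      
                                                      
                                                      
                                                      
                                                      
                                                      
━━━━━┓                                                
     ┃                                                
─────┨                                                
Gue▼]┃                                                
555-]┃                                                
x]   ┃                                                
x]   ┃                                                
x]   ┃                                                
 ]   ┃                                                
 ) Fr┃                                                
    ]┃                                                
     ┃                                                
     ┃                                                


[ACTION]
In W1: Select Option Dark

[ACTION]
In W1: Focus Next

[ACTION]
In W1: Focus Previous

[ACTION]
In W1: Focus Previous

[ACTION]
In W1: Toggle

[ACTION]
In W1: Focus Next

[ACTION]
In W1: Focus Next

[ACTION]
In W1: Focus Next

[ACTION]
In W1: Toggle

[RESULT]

                                                      
                                                      
                                                      
                                                      
                                                      
                                                      
                                                      
━━━━━┓                                                
     ┃                                                
─────┨                                                
Gue▼]┃                                                
555-]┃                                                
 ]   ┃                                                
x]   ┃                                                
x]   ┃                                                
 ]   ┃                                                
 ) Fr┃                                                
    ]┃                                                
     ┃                                                
     ┃                                                


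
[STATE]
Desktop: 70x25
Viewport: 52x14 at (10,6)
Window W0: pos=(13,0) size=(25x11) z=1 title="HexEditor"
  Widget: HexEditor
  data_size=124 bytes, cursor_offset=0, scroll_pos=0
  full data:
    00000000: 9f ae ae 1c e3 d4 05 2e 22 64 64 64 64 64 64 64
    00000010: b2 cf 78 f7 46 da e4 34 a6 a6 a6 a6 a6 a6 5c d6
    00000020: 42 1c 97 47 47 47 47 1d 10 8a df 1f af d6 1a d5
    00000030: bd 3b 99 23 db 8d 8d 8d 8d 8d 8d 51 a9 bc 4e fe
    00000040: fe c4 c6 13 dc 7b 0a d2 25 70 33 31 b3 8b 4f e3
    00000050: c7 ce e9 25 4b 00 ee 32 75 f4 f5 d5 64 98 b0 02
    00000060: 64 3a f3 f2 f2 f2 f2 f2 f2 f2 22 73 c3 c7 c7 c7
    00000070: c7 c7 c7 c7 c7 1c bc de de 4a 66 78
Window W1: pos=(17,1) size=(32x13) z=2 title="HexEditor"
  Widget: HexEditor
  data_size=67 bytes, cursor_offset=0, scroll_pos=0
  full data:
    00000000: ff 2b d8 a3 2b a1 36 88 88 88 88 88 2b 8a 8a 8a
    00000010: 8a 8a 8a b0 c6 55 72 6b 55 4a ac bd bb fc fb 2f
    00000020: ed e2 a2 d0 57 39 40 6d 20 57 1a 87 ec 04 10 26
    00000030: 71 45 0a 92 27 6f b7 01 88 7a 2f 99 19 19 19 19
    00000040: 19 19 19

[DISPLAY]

   ┃000┃00000020  ed e2 a2 d0 57 39 40┃             
   ┃000┃00000030  71 45 0a 92 27 6f b7┃             
   ┃000┃00000040  19 19 19            ┃             
   ┃000┃                              ┃             
   ┗━━━┃                              ┃             
       ┃                              ┃             
       ┃                              ┃             
       ┗━━━━━━━━━━━━━━━━━━━━━━━━━━━━━━┛             
                                                    
                                                    
                                                    
                                                    
                                                    
                                                    


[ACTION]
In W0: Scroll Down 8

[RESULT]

   ┃   ┃00000020  ed e2 a2 d0 57 39 40┃             
   ┃   ┃00000030  71 45 0a 92 27 6f b7┃             
   ┃   ┃00000040  19 19 19            ┃             
   ┃   ┃                              ┃             
   ┗━━━┃                              ┃             
       ┃                              ┃             
       ┃                              ┃             
       ┗━━━━━━━━━━━━━━━━━━━━━━━━━━━━━━┛             
                                                    
                                                    
                                                    
                                                    
                                                    
                                                    


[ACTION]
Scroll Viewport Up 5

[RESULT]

   ┃ He┏━━━━━━━━━━━━━━━━━━━━━━━━━━━━━━┓             
   ┠───┃ HexEditor                    ┃             
   ┃000┠──────────────────────────────┨             
   ┃   ┃00000000  FF 2b d8 a3 2b a1 36┃             
   ┃   ┃00000010  8a 8a 8a b0 c6 55 72┃             
   ┃   ┃00000020  ed e2 a2 d0 57 39 40┃             
   ┃   ┃00000030  71 45 0a 92 27 6f b7┃             
   ┃   ┃00000040  19 19 19            ┃             
   ┃   ┃                              ┃             
   ┗━━━┃                              ┃             
       ┃                              ┃             
       ┃                              ┃             
       ┗━━━━━━━━━━━━━━━━━━━━━━━━━━━━━━┛             
                                                    


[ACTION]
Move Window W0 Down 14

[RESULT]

       ┏━━━━━━━━━━━━━━━━━━━━━━━━━━━━━━┓             
       ┃ HexEditor                    ┃             
       ┠──────────────────────────────┨             
       ┃00000000  FF 2b d8 a3 2b a1 36┃             
       ┃00000010  8a 8a 8a b0 c6 55 72┃             
       ┃00000020  ed e2 a2 d0 57 39 40┃             
       ┃00000030  71 45 0a 92 27 6f b7┃             
       ┃00000040  19 19 19            ┃             
       ┃                              ┃             
       ┃                              ┃             
       ┃                              ┃             
       ┃                              ┃             
       ┗━━━━━━━━━━━━━━━━━━━━━━━━━━━━━━┛             
   ┏━━━━━━━━━━━━━━━━━━━━━━━┓                        


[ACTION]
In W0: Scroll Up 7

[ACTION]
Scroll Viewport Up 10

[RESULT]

                                                    
       ┏━━━━━━━━━━━━━━━━━━━━━━━━━━━━━━┓             
       ┃ HexEditor                    ┃             
       ┠──────────────────────────────┨             
       ┃00000000  FF 2b d8 a3 2b a1 36┃             
       ┃00000010  8a 8a 8a b0 c6 55 72┃             
       ┃00000020  ed e2 a2 d0 57 39 40┃             
       ┃00000030  71 45 0a 92 27 6f b7┃             
       ┃00000040  19 19 19            ┃             
       ┃                              ┃             
       ┃                              ┃             
       ┃                              ┃             
       ┃                              ┃             
       ┗━━━━━━━━━━━━━━━━━━━━━━━━━━━━━━┛             


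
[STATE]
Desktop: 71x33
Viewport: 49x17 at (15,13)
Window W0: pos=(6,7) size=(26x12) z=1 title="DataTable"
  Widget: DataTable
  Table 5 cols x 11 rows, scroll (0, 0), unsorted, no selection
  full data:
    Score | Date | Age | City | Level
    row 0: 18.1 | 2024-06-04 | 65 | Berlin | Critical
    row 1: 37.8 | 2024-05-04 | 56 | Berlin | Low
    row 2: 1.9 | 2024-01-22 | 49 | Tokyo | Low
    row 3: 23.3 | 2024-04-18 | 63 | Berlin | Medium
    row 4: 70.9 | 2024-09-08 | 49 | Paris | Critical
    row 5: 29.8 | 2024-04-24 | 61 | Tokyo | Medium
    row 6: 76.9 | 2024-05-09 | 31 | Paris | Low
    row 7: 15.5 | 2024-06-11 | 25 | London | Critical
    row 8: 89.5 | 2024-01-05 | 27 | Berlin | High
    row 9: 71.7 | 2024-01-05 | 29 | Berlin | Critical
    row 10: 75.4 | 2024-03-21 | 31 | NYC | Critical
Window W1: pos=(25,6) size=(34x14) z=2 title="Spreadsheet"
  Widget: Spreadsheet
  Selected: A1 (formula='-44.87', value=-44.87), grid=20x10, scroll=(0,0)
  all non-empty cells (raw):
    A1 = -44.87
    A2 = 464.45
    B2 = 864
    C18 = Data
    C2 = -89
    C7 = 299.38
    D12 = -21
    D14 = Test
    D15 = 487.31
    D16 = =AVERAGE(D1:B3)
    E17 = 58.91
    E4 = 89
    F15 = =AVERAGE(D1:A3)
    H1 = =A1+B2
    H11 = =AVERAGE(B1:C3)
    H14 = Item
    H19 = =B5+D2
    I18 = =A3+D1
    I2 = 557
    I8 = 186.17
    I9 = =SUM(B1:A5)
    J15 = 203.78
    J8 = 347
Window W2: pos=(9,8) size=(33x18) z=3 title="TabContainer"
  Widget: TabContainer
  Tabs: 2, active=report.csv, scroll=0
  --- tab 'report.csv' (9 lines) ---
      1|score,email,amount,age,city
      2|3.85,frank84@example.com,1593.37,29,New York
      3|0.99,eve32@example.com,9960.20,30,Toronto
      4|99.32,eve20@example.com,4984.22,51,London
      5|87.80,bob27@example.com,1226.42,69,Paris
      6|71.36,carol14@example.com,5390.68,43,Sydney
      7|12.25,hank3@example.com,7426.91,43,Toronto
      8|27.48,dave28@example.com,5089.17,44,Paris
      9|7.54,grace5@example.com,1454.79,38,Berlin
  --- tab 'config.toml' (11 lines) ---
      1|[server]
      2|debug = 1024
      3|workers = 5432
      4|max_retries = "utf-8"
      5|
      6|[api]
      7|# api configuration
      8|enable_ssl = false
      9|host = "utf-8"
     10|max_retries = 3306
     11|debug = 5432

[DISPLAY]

,email,amount,age,city    ┃ 864     -89    ┃     
frank84@example.com,1593.3┃   0       0    ┃     
eve32@example.com,9960.20,┃   0       0    ┃     
,eve20@example.com,4984.22┃   0       0    ┃     
,bob27@example.com,1226.42┃   0       0    ┃     
,carol14@example.com,5390.┃   0  299.38    ┃     
,hank3@example.com,7426.91┃━━━━━━━━━━━━━━━━┛     
,dave28@example.com,5089.1┃                      
grace5@example.com,1454.79┃                      
                          ┃                      
                          ┃                      
                          ┃                      
━━━━━━━━━━━━━━━━━━━━━━━━━━┛                      
                                                 
                                                 
                                                 
                                                 


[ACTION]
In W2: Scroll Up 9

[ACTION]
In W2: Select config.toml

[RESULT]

er]                       ┃ 864     -89    ┃     
 = 1024                   ┃   0       0    ┃     
rs = 5432                 ┃   0       0    ┃     
etries = "utf-8"          ┃   0       0    ┃     
                          ┃   0       0    ┃     
                          ┃   0  299.38    ┃     
 configuration            ┃━━━━━━━━━━━━━━━━┛     
e_ssl = false             ┃                      
= "utf-8"                 ┃                      
etries = 3306             ┃                      
 = 5432                   ┃                      
                          ┃                      
━━━━━━━━━━━━━━━━━━━━━━━━━━┛                      
                                                 
                                                 
                                                 
                                                 


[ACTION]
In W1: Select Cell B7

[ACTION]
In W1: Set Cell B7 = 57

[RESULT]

er]                       ┃ 864     -89    ┃     
 = 1024                   ┃   0       0    ┃     
rs = 5432                 ┃   0       0    ┃     
etries = "utf-8"          ┃   0       0    ┃     
                          ┃   0       0    ┃     
                          ┃[57]  299.38    ┃     
 configuration            ┃━━━━━━━━━━━━━━━━┛     
e_ssl = false             ┃                      
= "utf-8"                 ┃                      
etries = 3306             ┃                      
 = 5432                   ┃                      
                          ┃                      
━━━━━━━━━━━━━━━━━━━━━━━━━━┛                      
                                                 
                                                 
                                                 
                                                 
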